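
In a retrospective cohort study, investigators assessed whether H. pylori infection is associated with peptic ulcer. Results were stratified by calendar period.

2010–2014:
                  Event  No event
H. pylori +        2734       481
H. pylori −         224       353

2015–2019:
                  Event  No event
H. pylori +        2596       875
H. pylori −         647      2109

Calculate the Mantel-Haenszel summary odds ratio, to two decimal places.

9.50

OR_MH = Σ(aᵢdᵢ/nᵢ) / Σ(bᵢcᵢ/nᵢ), where nᵢ is the stratum total.
Stratum 1 (2010–2014): n = 3792; a·d/n = 2734·353/3792 = 254.5100; b·c/n = 481·224/3792 = 28.4135
Stratum 2 (2015–2019): n = 6227; a·d/n = 2596·2109/6227 = 879.2298; b·c/n = 875·647/6227 = 90.9146
OR_MH = (254.5100 + 879.2298) / (28.4135 + 90.9146) = 1133.7398 / 119.3281 = 9.50103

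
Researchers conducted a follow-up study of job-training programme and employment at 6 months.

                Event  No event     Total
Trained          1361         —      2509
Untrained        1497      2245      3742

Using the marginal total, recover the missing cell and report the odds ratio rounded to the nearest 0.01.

1.78

The missing cell is in the exposed row: 2509 − 1361 = 1148.
So a = 1361, b = 1148, c = 1497, d = 2245.
OR = (a·d)/(b·c) = (1361 × 2245) / (1148 × 1497) = 3055445 / 1718556 = 1.77791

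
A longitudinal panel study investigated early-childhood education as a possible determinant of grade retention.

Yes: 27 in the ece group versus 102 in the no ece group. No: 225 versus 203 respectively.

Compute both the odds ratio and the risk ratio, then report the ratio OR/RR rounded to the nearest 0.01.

From the description: a = 27, b = 225, c = 102, d = 203.
OR = (27·203)/(225·102) = 5481/22950 = 0.23882
Risk in exposed = 27/252 = 0.10714; risk in unexposed = 102/305 = 0.33443; RR = 0.32038
OR/RR = 0.23882 / 0.32038 = 0.74544
The outcome is not rare, so the OR lies further from 1 than the RR.

0.75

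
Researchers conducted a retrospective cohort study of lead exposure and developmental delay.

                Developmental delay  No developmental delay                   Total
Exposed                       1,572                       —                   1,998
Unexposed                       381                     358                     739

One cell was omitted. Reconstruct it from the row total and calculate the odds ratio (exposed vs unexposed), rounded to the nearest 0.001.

3.467

The missing cell is in the exposed row: 1998 − 1572 = 426.
So a = 1572, b = 426, c = 381, d = 358.
OR = (a·d)/(b·c) = (1572 × 358) / (426 × 381) = 562776 / 162306 = 3.46738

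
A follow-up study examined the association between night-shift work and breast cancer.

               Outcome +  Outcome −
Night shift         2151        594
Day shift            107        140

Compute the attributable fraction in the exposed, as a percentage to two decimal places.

Cells: a = 2151, b = 594, c = 107, d = 140.
Risk in exposed = 2151/2745 = 0.78361; risk in unexposed = 107/247 = 0.43320.
RR = 0.78361/0.43320 = 1.80889
AR% = (RR − 1)/RR × 100 = (1.80889 − 1)/1.80889 × 100 = 44.7174%

44.72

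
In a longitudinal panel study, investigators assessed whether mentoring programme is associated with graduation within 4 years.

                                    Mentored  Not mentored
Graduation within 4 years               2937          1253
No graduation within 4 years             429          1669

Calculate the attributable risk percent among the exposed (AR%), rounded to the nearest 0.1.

Reading the table with exposure as columns: a = 2937 (Mentored, case), b = 429 (Mentored, non-case), c = 1253 (Not mentored, case), d = 1669.
Risk in exposed = 2937/3366 = 0.87255; risk in unexposed = 1253/2922 = 0.42882.
RR = 0.87255/0.42882 = 2.03479
AR% = (RR − 1)/RR × 100 = (2.03479 − 1)/2.03479 × 100 = 50.8548%

50.9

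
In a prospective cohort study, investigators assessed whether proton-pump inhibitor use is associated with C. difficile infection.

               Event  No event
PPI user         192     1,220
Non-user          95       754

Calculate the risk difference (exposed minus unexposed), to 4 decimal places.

0.0241

Cells: a = 192, b = 1220, c = 95, d = 754.
Risk in exposed = 192/1412 = 0.135977; risk in unexposed = 95/849 = 0.111896.
Risk difference = 0.135977 − 0.111896 = 0.024081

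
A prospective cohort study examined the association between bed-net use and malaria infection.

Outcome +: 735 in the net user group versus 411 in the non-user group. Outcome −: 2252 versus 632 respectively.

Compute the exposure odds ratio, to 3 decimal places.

0.502

From the description: a = 735, b = 2252, c = 411, d = 632.
OR = (a·d)/(b·c) = (735 × 632) / (2252 × 411) = 464520 / 925572 = 0.50187
Exposure is associated with lower odds of malaria infection (OR = 0.50 < 1).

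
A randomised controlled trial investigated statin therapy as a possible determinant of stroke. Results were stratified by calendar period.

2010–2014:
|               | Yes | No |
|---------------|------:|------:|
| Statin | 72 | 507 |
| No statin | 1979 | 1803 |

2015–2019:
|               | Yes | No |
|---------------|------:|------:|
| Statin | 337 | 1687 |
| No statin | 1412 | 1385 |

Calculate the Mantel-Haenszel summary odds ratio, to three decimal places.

0.175

OR_MH = Σ(aᵢdᵢ/nᵢ) / Σ(bᵢcᵢ/nᵢ), where nᵢ is the stratum total.
Stratum 1 (2010–2014): n = 4361; a·d/n = 72·1803/4361 = 29.7675; b·c/n = 507·1979/4361 = 230.0741
Stratum 2 (2015–2019): n = 4821; a·d/n = 337·1385/4821 = 96.8150; b·c/n = 1687·1412/4821 = 494.0975
OR_MH = (29.7675 + 96.8150) / (230.0741 + 494.0975) = 126.5825 / 724.1716 = 0.17480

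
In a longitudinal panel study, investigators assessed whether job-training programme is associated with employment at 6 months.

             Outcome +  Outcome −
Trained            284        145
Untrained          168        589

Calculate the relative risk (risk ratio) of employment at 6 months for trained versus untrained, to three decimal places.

Cells: a = 284, b = 145, c = 168, d = 589.
Risk in exposed = 284/429 = 0.66200; risk in unexposed = 168/757 = 0.22193.
RR = 0.66200 / 0.22193 = 2.98296
The risk among the exposed is 2.98 times that among the unexposed.

2.983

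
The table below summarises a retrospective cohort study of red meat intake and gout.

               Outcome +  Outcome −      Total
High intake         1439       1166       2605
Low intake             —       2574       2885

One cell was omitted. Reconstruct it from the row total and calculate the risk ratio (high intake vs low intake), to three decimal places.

5.124

The missing cell is in the unexposed row: 2885 − 2574 = 311.
So a = 1439, b = 1166, c = 311, d = 2574.
RR = [a/(a+b)] / [c/(c+d)] = (1439/2605) / (311/2885) = 0.55240/0.10780 = 5.12435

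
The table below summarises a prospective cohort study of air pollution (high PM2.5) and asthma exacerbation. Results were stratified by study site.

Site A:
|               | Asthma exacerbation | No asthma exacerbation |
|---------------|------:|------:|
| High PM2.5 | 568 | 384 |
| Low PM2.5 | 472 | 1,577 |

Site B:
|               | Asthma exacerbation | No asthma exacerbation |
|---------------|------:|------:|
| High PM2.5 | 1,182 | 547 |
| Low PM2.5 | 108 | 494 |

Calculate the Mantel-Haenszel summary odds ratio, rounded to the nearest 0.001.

OR_MH = Σ(aᵢdᵢ/nᵢ) / Σ(bᵢcᵢ/nᵢ), where nᵢ is the stratum total.
Stratum 1 (Site A): n = 3001; a·d/n = 568·1577/3001 = 298.4792; b·c/n = 384·472/3001 = 60.3959
Stratum 2 (Site B): n = 2331; a·d/n = 1182·494/2331 = 250.4968; b·c/n = 547·108/2331 = 25.3436
OR_MH = (298.4792 + 250.4968) / (60.3959 + 25.3436) = 548.9760 / 85.7395 = 6.40284

6.403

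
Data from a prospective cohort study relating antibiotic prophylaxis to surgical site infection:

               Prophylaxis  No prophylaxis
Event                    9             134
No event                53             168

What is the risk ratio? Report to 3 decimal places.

0.327

Reading the table with exposure as columns: a = 9 (Prophylaxis, case), b = 53 (Prophylaxis, non-case), c = 134 (No prophylaxis, case), d = 168.
Risk in exposed = 9/62 = 0.14516; risk in unexposed = 134/302 = 0.44371.
RR = 0.14516 / 0.44371 = 0.32715
The risk is 67% lower among the exposed than among the unexposed.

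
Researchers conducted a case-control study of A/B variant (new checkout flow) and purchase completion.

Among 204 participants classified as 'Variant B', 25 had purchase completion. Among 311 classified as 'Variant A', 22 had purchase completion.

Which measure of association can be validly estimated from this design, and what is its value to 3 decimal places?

1.835

From the description: a = 25, b = 179, c = 22, d = 289.
This is a case-control study: participants were sampled on outcome status, so risks in the source population cannot be estimated directly — relative risk is not valid here. The odds ratio is the appropriate measure.
OR = (a·d)/(b·c) = (25 × 289) / (179 × 22) = 7225 / 3938 = 1.83469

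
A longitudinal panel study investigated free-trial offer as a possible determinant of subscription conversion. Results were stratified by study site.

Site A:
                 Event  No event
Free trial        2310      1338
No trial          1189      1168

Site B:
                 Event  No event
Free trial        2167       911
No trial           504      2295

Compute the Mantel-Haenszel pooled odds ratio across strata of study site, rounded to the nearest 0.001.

3.776

OR_MH = Σ(aᵢdᵢ/nᵢ) / Σ(bᵢcᵢ/nᵢ), where nᵢ is the stratum total.
Stratum 1 (Site A): n = 6005; a·d/n = 2310·1168/6005 = 449.3056; b·c/n = 1338·1189/6005 = 264.9262
Stratum 2 (Site B): n = 5877; a·d/n = 2167·2295/5877 = 846.2251; b·c/n = 911·504/5877 = 78.1256
OR_MH = (449.3056 + 846.2251) / (264.9262 + 78.1256) = 1295.5307 / 343.0518 = 3.77649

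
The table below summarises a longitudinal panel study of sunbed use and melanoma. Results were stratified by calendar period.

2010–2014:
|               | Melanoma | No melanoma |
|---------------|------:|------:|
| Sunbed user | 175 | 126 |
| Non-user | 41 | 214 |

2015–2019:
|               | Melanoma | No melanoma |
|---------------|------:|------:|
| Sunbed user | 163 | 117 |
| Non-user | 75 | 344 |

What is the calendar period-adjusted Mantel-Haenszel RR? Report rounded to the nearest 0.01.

3.41

RR_MH = Σ(aᵢ·n₀ᵢ/nᵢ) / Σ(cᵢ·n₁ᵢ/nᵢ), with n₁ᵢ = aᵢ+bᵢ (exposed), n₀ᵢ = cᵢ+dᵢ (unexposed), nᵢ = n₁ᵢ+n₀ᵢ.
Stratum 1 (2010–2014): n₁ = 301, n₀ = 255, n = 556; a·n₀/n = 175·255/556 = 80.2608; c·n₁/n = 41·301/556 = 22.1960
Stratum 2 (2015–2019): n₁ = 280, n₀ = 419, n = 699; a·n₀/n = 163·419/699 = 97.7067; c·n₁/n = 75·280/699 = 30.0429
RR_MH = (80.2608 + 97.7067) / (22.1960 + 30.0429) = 177.9675 / 52.2390 = 3.40680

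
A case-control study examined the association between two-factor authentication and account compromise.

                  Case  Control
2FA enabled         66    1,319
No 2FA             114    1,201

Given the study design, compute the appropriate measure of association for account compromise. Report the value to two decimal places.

0.53

Cells: a = 66, b = 1319, c = 114, d = 1201.
This is a case-control study: participants were sampled on outcome status, so risks in the source population cannot be estimated directly — relative risk is not valid here. The odds ratio is the appropriate measure.
OR = (a·d)/(b·c) = (66 × 1201) / (1319 × 114) = 79266 / 150366 = 0.52715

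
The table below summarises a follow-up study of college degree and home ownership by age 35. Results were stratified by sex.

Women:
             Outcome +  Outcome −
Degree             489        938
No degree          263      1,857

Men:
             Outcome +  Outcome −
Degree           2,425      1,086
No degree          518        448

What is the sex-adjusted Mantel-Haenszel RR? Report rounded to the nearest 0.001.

RR_MH = Σ(aᵢ·n₀ᵢ/nᵢ) / Σ(cᵢ·n₁ᵢ/nᵢ), with n₁ᵢ = aᵢ+bᵢ (exposed), n₀ᵢ = cᵢ+dᵢ (unexposed), nᵢ = n₁ᵢ+n₀ᵢ.
Stratum 1 (Women): n₁ = 1427, n₀ = 2120, n = 3547; a·n₀/n = 489·2120/3547 = 292.2695; c·n₁/n = 263·1427/3547 = 105.8080
Stratum 2 (Men): n₁ = 3511, n₀ = 966, n = 4477; a·n₀/n = 2425·966/4477 = 523.2410; c·n₁/n = 518·3511/4477 = 406.2314
RR_MH = (292.2695 + 523.2410) / (105.8080 + 406.2314) = 815.5105 / 512.0394 = 1.59267

1.593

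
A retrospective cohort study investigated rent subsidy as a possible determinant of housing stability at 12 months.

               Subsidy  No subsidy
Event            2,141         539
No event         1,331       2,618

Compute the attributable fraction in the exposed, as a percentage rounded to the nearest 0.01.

72.31

Reading the table with exposure as columns: a = 2141 (Subsidy, case), b = 1331 (Subsidy, non-case), c = 539 (No subsidy, case), d = 2618.
Risk in exposed = 2141/3472 = 0.61665; risk in unexposed = 539/3157 = 0.17073.
RR = 0.61665/0.17073 = 3.61179
AR% = (RR − 1)/RR × 100 = (3.61179 − 1)/3.61179 × 100 = 72.3129%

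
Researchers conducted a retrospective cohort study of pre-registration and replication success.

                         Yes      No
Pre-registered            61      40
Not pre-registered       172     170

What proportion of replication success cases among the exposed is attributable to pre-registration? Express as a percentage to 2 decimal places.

16.73

Cells: a = 61, b = 40, c = 172, d = 170.
Risk in exposed = 61/101 = 0.60396; risk in unexposed = 172/342 = 0.50292.
RR = 0.60396/0.50292 = 1.20090
AR% = (RR − 1)/RR × 100 = (1.20090 − 1)/1.20090 × 100 = 16.7290%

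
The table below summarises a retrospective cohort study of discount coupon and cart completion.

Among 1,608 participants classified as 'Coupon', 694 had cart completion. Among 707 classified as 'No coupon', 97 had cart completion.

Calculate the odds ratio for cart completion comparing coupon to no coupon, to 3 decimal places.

From the description: a = 694, b = 914, c = 97, d = 610.
OR = (a·d)/(b·c) = (694 × 610) / (914 × 97) = 423340 / 88658 = 4.77498
The odds of cart completion are about 4.77 times as high in the coupon group.

4.775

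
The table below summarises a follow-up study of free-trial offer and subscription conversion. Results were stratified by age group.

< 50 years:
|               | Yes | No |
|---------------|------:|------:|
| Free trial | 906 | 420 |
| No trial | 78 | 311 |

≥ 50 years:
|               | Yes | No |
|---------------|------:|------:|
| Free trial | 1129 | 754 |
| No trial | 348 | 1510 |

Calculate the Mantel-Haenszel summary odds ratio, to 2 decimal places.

6.95

OR_MH = Σ(aᵢdᵢ/nᵢ) / Σ(bᵢcᵢ/nᵢ), where nᵢ is the stratum total.
Stratum 1 (< 50 years): n = 1715; a·d/n = 906·311/1715 = 164.2950; b·c/n = 420·78/1715 = 19.1020
Stratum 2 (≥ 50 years): n = 3741; a·d/n = 1129·1510/3741 = 455.7044; b·c/n = 754·348/3741 = 70.1395
OR_MH = (164.2950 + 455.7044) / (19.1020 + 70.1395) = 619.9994 / 89.2416 = 6.94743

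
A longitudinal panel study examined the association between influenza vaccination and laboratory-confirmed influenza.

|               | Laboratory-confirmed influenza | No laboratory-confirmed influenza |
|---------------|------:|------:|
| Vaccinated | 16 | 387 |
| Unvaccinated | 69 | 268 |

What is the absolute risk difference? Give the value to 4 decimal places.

Cells: a = 16, b = 387, c = 69, d = 268.
Risk in exposed = 16/403 = 0.039702; risk in unexposed = 69/337 = 0.204748.
Risk difference = 0.039702 − 0.204748 = -0.165046

-0.1650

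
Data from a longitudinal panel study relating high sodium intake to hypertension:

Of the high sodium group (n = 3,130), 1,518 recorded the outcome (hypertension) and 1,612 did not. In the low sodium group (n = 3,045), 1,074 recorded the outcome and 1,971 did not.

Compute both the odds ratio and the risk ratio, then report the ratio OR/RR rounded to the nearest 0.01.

From the description: a = 1518, b = 1612, c = 1074, d = 1971.
OR = (1518·1971)/(1612·1074) = 2991978/1731288 = 1.72818
Risk in exposed = 1518/3130 = 0.48498; risk in unexposed = 1074/3045 = 0.35271; RR = 1.37502
OR/RR = 1.72818 / 1.37502 = 1.25684
The outcome is not rare, so the OR lies further from 1 than the RR.

1.26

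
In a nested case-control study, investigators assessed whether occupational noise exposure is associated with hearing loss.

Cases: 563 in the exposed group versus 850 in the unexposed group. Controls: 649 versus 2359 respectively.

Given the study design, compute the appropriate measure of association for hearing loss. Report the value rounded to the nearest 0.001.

From the description: a = 563, b = 649, c = 850, d = 2359.
This is a nested case-control study: participants were sampled on outcome status, so risks in the source population cannot be estimated directly — relative risk is not valid here. The odds ratio is the appropriate measure.
OR = (a·d)/(b·c) = (563 × 2359) / (649 × 850) = 1328117 / 551650 = 2.40754

2.408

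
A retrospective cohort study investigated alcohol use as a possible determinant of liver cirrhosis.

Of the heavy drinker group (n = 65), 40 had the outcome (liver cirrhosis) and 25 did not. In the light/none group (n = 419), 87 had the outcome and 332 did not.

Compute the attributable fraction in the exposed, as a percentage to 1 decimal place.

66.3

From the description: a = 40, b = 25, c = 87, d = 332.
Risk in exposed = 40/65 = 0.61538; risk in unexposed = 87/419 = 0.20764.
RR = 0.61538/0.20764 = 2.96375
AR% = (RR − 1)/RR × 100 = (2.96375 − 1)/2.96375 × 100 = 66.2589%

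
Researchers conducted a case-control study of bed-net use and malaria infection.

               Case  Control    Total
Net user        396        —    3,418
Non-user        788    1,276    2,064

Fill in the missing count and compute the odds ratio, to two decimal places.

0.21

The missing cell is in the exposed row: 3418 − 396 = 3022.
So a = 396, b = 3022, c = 788, d = 1276.
OR = (a·d)/(b·c) = (396 × 1276) / (3022 × 788) = 505296 / 2381336 = 0.21219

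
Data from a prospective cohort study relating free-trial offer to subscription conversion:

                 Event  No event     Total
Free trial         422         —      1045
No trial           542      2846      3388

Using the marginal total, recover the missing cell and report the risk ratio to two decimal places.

2.52

The missing cell is in the exposed row: 1045 − 422 = 623.
So a = 422, b = 623, c = 542, d = 2846.
RR = [a/(a+b)] / [c/(c+d)] = (422/1045) / (542/3388) = 0.40383/0.15998 = 2.52430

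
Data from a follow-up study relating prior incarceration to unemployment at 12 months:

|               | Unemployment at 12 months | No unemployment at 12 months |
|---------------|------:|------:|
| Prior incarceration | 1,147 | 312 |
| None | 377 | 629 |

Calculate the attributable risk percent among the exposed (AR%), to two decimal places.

52.33

Cells: a = 1147, b = 312, c = 377, d = 629.
Risk in exposed = 1147/1459 = 0.78615; risk in unexposed = 377/1006 = 0.37475.
RR = 0.78615/0.37475 = 2.09780
AR% = (RR − 1)/RR × 100 = (2.09780 − 1)/2.09780 × 100 = 52.3311%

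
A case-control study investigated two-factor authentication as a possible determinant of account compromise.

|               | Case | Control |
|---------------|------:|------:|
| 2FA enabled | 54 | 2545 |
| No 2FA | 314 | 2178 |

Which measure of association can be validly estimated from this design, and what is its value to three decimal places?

Cells: a = 54, b = 2545, c = 314, d = 2178.
This is a case-control study: participants were sampled on outcome status, so risks in the source population cannot be estimated directly — relative risk is not valid here. The odds ratio is the appropriate measure.
OR = (a·d)/(b·c) = (54 × 2178) / (2545 × 314) = 117612 / 799130 = 0.14718

0.147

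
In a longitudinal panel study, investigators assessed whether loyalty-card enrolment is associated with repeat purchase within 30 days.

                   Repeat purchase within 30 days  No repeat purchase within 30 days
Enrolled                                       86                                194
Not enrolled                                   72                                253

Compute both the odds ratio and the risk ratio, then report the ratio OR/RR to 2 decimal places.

1.12

Cells: a = 86, b = 194, c = 72, d = 253.
OR = (86·253)/(194·72) = 21758/13968 = 1.55770
Risk in exposed = 86/280 = 0.30714; risk in unexposed = 72/325 = 0.22154; RR = 1.38641
OR/RR = 1.55770 / 1.38641 = 1.12355
The outcome is not rare, so the OR lies further from 1 than the RR.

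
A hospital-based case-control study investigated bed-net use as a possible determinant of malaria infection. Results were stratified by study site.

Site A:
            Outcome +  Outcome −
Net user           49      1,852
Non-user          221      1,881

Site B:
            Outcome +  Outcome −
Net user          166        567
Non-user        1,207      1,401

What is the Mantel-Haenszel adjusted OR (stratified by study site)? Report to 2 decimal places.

0.30

OR_MH = Σ(aᵢdᵢ/nᵢ) / Σ(bᵢcᵢ/nᵢ), where nᵢ is the stratum total.
Stratum 1 (Site A): n = 4003; a·d/n = 49·1881/4003 = 23.0250; b·c/n = 1852·221/4003 = 102.2463
Stratum 2 (Site B): n = 3341; a·d/n = 166·1401/3341 = 69.6097; b·c/n = 567·1207/3341 = 204.8396
OR_MH = (23.0250 + 69.6097) / (102.2463 + 204.8396) = 92.6347 / 307.0859 = 0.30166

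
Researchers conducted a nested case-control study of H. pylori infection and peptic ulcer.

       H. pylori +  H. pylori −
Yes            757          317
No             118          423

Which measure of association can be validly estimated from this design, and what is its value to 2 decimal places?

8.56

Reading the table with exposure as columns: a = 757 (H. pylori +, case), b = 118 (H. pylori +, non-case), c = 317 (H. pylori −, case), d = 423.
This is a nested case-control study: participants were sampled on outcome status, so risks in the source population cannot be estimated directly — relative risk is not valid here. The odds ratio is the appropriate measure.
OR = (a·d)/(b·c) = (757 × 423) / (118 × 317) = 320211 / 37406 = 8.56042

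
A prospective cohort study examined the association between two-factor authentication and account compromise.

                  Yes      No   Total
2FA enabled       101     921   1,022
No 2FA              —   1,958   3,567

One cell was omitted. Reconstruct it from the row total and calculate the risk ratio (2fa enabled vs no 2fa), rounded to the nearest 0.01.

0.22

The missing cell is in the unexposed row: 3567 − 1958 = 1609.
So a = 101, b = 921, c = 1609, d = 1958.
RR = [a/(a+b)] / [c/(c+d)] = (101/1022) / (1609/3567) = 0.09883/0.45108 = 0.21909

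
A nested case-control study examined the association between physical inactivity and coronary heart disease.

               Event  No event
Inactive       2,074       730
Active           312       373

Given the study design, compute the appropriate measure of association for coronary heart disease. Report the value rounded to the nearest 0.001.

Cells: a = 2074, b = 730, c = 312, d = 373.
This is a nested case-control study: participants were sampled on outcome status, so risks in the source population cannot be estimated directly — relative risk is not valid here. The odds ratio is the appropriate measure.
OR = (a·d)/(b·c) = (2074 × 373) / (730 × 312) = 773602 / 227760 = 3.39657

3.397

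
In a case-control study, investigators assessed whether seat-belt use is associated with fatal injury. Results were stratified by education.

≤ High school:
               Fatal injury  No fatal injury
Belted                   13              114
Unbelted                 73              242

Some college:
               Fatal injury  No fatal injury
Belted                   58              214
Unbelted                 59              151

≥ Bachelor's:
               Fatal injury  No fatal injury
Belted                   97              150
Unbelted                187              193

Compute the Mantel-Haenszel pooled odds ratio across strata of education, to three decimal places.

OR_MH = Σ(aᵢdᵢ/nᵢ) / Σ(bᵢcᵢ/nᵢ), where nᵢ is the stratum total.
Stratum 1 (≤ High school): n = 442; a·d/n = 13·242/442 = 7.1176; b·c/n = 114·73/442 = 18.8281
Stratum 2 (Some college): n = 482; a·d/n = 58·151/482 = 18.1701; b·c/n = 214·59/482 = 26.1950
Stratum 3 (≥ Bachelor's): n = 627; a·d/n = 97·193/627 = 29.8581; b·c/n = 150·187/627 = 44.7368
OR_MH = (7.1176 + 18.1701 + 29.8581) / (18.8281 + 26.1950 + 44.7368) = 55.1458 / 89.7599 = 0.61437

0.614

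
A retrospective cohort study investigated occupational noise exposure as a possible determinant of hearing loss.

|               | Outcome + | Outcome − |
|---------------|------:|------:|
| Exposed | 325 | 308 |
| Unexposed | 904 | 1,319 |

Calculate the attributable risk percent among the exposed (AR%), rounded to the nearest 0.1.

20.8

Cells: a = 325, b = 308, c = 904, d = 1319.
Risk in exposed = 325/633 = 0.51343; risk in unexposed = 904/2223 = 0.40666.
RR = 0.51343/0.40666 = 1.26256
AR% = (RR − 1)/RR × 100 = (1.26256 − 1)/1.26256 × 100 = 20.7956%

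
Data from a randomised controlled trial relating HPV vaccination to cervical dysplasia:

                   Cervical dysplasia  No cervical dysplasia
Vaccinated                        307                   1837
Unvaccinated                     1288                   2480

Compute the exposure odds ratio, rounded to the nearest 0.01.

Cells: a = 307, b = 1837, c = 1288, d = 2480.
OR = (a·d)/(b·c) = (307 × 2480) / (1837 × 1288) = 761360 / 2366056 = 0.32178
Exposure is associated with lower odds of cervical dysplasia (OR = 0.32 < 1).

0.32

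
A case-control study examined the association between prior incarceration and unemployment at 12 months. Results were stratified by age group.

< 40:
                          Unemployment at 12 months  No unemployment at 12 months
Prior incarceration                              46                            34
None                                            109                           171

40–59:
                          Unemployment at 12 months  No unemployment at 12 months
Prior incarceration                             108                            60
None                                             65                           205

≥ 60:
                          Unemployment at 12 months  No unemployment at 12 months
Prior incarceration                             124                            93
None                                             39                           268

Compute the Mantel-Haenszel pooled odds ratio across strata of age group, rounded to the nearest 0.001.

5.200

OR_MH = Σ(aᵢdᵢ/nᵢ) / Σ(bᵢcᵢ/nᵢ), where nᵢ is the stratum total.
Stratum 1 (< 40): n = 360; a·d/n = 46·171/360 = 21.8500; b·c/n = 34·109/360 = 10.2944
Stratum 2 (40–59): n = 438; a·d/n = 108·205/438 = 50.5479; b·c/n = 60·65/438 = 8.9041
Stratum 3 (≥ 60): n = 524; a·d/n = 124·268/524 = 63.4198; b·c/n = 93·39/524 = 6.9218
OR_MH = (21.8500 + 50.5479 + 63.4198) / (10.2944 + 8.9041 + 6.9218) = 135.8178 / 26.1203 = 5.19970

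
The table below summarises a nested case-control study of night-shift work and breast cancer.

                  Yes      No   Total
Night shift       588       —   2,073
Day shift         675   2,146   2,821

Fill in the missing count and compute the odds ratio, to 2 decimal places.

1.26

The missing cell is in the exposed row: 2073 − 588 = 1485.
So a = 588, b = 1485, c = 675, d = 2146.
OR = (a·d)/(b·c) = (588 × 2146) / (1485 × 675) = 1261848 / 1002375 = 1.25886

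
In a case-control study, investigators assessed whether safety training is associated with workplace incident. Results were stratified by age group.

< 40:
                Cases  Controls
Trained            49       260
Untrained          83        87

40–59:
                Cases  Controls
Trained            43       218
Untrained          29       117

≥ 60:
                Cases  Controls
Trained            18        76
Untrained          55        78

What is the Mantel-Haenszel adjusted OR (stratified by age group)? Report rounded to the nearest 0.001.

OR_MH = Σ(aᵢdᵢ/nᵢ) / Σ(bᵢcᵢ/nᵢ), where nᵢ is the stratum total.
Stratum 1 (< 40): n = 479; a·d/n = 49·87/479 = 8.8998; b·c/n = 260·83/479 = 45.0522
Stratum 2 (40–59): n = 407; a·d/n = 43·117/407 = 12.3612; b·c/n = 218·29/407 = 15.5332
Stratum 3 (≥ 60): n = 227; a·d/n = 18·78/227 = 6.1850; b·c/n = 76·55/227 = 18.4141
OR_MH = (8.8998 + 12.3612 + 6.1850) / (45.0522 + 15.5332 + 18.4141) = 27.4460 / 78.9995 = 0.34742

0.347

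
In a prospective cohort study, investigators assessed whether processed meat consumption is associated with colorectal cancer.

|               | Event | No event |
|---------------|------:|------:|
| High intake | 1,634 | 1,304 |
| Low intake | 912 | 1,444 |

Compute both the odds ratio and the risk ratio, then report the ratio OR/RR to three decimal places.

1.381

Cells: a = 1634, b = 1304, c = 912, d = 1444.
OR = (1634·1444)/(1304·912) = 2359496/1189248 = 1.98402
Risk in exposed = 1634/2938 = 0.55616; risk in unexposed = 912/2356 = 0.38710; RR = 1.43675
OR/RR = 1.98402 / 1.43675 = 1.38091
The outcome is not rare, so the OR lies further from 1 than the RR.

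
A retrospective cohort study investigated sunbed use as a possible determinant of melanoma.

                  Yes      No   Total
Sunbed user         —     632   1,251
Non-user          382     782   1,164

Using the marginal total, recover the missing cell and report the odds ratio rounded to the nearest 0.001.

2.005

The missing cell is in the exposed row: 1251 − 632 = 619.
So a = 619, b = 632, c = 382, d = 782.
OR = (a·d)/(b·c) = (619 × 782) / (632 × 382) = 484058 / 241424 = 2.00501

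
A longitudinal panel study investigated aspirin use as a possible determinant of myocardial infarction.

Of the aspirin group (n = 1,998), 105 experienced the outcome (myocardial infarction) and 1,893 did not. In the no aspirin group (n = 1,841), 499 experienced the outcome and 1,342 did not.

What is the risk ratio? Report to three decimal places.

0.194

From the description: a = 105, b = 1893, c = 499, d = 1342.
Risk in exposed = 105/1998 = 0.05255; risk in unexposed = 499/1841 = 0.27105.
RR = 0.05255 / 0.27105 = 0.19389
The risk is 81% lower among the exposed than among the unexposed.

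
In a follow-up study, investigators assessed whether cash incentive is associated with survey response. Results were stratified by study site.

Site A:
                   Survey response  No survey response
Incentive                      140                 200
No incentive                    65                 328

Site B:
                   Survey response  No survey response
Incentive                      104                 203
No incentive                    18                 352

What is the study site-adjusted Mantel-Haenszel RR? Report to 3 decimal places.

3.443

RR_MH = Σ(aᵢ·n₀ᵢ/nᵢ) / Σ(cᵢ·n₁ᵢ/nᵢ), with n₁ᵢ = aᵢ+bᵢ (exposed), n₀ᵢ = cᵢ+dᵢ (unexposed), nᵢ = n₁ᵢ+n₀ᵢ.
Stratum 1 (Site A): n₁ = 340, n₀ = 393, n = 733; a·n₀/n = 140·393/733 = 75.0614; c·n₁/n = 65·340/733 = 30.1501
Stratum 2 (Site B): n₁ = 307, n₀ = 370, n = 677; a·n₀/n = 104·370/677 = 56.8390; c·n₁/n = 18·307/677 = 8.1625
RR_MH = (75.0614 + 56.8390) / (30.1501 + 8.1625) = 131.9004 / 38.3125 = 3.44275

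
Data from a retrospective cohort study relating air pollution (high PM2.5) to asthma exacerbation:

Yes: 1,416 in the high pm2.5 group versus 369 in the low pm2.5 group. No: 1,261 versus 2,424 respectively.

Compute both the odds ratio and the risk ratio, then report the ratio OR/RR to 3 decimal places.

From the description: a = 1416, b = 1261, c = 369, d = 2424.
OR = (1416·2424)/(1261·369) = 3432384/465309 = 7.37657
Risk in exposed = 1416/2677 = 0.52895; risk in unexposed = 369/2793 = 0.13212; RR = 4.00368
OR/RR = 7.37657 / 4.00368 = 1.84245
The outcome is not rare, so the OR lies further from 1 than the RR.

1.842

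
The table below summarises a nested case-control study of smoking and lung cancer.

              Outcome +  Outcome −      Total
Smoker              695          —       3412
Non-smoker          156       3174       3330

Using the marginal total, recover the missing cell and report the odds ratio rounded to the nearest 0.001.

The missing cell is in the exposed row: 3412 − 695 = 2717.
So a = 695, b = 2717, c = 156, d = 3174.
OR = (a·d)/(b·c) = (695 × 3174) / (2717 × 156) = 2205930 / 423852 = 5.20448

5.204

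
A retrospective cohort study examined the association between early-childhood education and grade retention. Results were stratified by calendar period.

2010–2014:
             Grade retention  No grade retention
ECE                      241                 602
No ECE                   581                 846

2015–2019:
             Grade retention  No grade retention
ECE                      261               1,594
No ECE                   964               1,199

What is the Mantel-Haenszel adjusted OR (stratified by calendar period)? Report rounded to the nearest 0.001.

OR_MH = Σ(aᵢdᵢ/nᵢ) / Σ(bᵢcᵢ/nᵢ), where nᵢ is the stratum total.
Stratum 1 (2010–2014): n = 2270; a·d/n = 241·846/2270 = 89.8176; b·c/n = 602·581/2270 = 154.0802
Stratum 2 (2015–2019): n = 4018; a·d/n = 261·1199/4018 = 77.8843; b·c/n = 1594·964/4018 = 382.4331
OR_MH = (89.8176 + 77.8843) / (154.0802 + 382.4331) = 167.7019 / 536.5132 = 0.31258

0.313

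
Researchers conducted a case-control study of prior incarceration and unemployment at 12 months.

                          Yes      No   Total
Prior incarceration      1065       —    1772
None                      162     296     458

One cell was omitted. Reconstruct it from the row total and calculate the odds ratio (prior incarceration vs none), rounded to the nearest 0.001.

2.752

The missing cell is in the exposed row: 1772 − 1065 = 707.
So a = 1065, b = 707, c = 162, d = 296.
OR = (a·d)/(b·c) = (1065 × 296) / (707 × 162) = 315240 / 114534 = 2.75237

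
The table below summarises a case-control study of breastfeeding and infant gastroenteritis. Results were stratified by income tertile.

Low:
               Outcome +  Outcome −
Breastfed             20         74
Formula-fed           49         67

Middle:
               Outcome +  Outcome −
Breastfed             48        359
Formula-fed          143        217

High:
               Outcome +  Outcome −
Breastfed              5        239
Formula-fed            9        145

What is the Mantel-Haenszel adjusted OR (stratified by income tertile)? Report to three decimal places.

0.243

OR_MH = Σ(aᵢdᵢ/nᵢ) / Σ(bᵢcᵢ/nᵢ), where nᵢ is the stratum total.
Stratum 1 (Low): n = 210; a·d/n = 20·67/210 = 6.3810; b·c/n = 74·49/210 = 17.2667
Stratum 2 (Middle): n = 767; a·d/n = 48·217/767 = 13.5802; b·c/n = 359·143/767 = 66.9322
Stratum 3 (High): n = 398; a·d/n = 5·145/398 = 1.8216; b·c/n = 239·9/398 = 5.4045
OR_MH = (6.3810 + 13.5802 + 1.8216) / (17.2667 + 66.9322 + 5.4045) = 21.7827 / 89.6034 = 0.24310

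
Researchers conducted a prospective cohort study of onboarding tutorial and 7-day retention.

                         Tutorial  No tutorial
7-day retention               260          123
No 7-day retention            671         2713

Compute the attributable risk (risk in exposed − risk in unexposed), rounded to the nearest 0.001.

0.236

Reading the table with exposure as columns: a = 260 (Tutorial, case), b = 671 (Tutorial, non-case), c = 123 (No tutorial, case), d = 2713.
Risk in exposed = 260/931 = 0.279270; risk in unexposed = 123/2836 = 0.043371.
Risk difference = 0.279270 − 0.043371 = 0.235899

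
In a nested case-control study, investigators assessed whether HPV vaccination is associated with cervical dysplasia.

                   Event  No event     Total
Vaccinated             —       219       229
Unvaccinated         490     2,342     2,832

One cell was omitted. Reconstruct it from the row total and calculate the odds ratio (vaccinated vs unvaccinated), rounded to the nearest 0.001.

0.218

The missing cell is in the exposed row: 229 − 219 = 10.
So a = 10, b = 219, c = 490, d = 2342.
OR = (a·d)/(b·c) = (10 × 2342) / (219 × 490) = 23420 / 107310 = 0.21825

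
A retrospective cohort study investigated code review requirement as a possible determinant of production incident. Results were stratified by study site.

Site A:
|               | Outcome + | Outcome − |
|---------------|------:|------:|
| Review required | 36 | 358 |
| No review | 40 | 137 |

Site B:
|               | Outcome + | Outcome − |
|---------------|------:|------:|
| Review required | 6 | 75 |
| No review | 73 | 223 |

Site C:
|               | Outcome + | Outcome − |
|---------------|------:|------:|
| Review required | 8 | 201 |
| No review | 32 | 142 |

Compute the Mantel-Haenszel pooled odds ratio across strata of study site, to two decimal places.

0.27

OR_MH = Σ(aᵢdᵢ/nᵢ) / Σ(bᵢcᵢ/nᵢ), where nᵢ is the stratum total.
Stratum 1 (Site A): n = 571; a·d/n = 36·137/571 = 8.6375; b·c/n = 358·40/571 = 25.0788
Stratum 2 (Site B): n = 377; a·d/n = 6·223/377 = 3.5491; b·c/n = 75·73/377 = 14.5225
Stratum 3 (Site C): n = 383; a·d/n = 8·142/383 = 2.9661; b·c/n = 201·32/383 = 16.7937
OR_MH = (8.6375 + 3.5491 + 2.9661) / (25.0788 + 14.5225 + 16.7937) = 15.1526 / 56.3951 = 0.26869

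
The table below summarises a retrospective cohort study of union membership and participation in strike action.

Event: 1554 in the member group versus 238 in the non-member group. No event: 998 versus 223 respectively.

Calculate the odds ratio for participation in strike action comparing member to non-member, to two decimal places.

From the description: a = 1554, b = 998, c = 238, d = 223.
OR = (a·d)/(b·c) = (1554 × 223) / (998 × 238) = 346542 / 237524 = 1.45898
The odds of participation in strike action are about 1.46 times as high in the member group.

1.46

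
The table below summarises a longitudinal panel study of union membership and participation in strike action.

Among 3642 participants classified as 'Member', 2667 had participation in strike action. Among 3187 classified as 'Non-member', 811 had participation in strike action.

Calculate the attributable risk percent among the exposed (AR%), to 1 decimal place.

65.2

From the description: a = 2667, b = 975, c = 811, d = 2376.
Risk in exposed = 2667/3642 = 0.73229; risk in unexposed = 811/3187 = 0.25447.
RR = 0.73229/0.25447 = 2.87769
AR% = (RR − 1)/RR × 100 = (2.87769 − 1)/2.87769 × 100 = 65.2499%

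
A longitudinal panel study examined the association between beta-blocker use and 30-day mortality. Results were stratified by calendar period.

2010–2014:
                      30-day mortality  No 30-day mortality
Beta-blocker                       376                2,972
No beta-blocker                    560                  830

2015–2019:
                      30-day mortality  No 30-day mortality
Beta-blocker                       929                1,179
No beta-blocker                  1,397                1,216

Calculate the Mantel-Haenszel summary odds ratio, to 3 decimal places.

OR_MH = Σ(aᵢdᵢ/nᵢ) / Σ(bᵢcᵢ/nᵢ), where nᵢ is the stratum total.
Stratum 1 (2010–2014): n = 4738; a·d/n = 376·830/4738 = 65.8675; b·c/n = 2972·560/4738 = 351.2706
Stratum 2 (2015–2019): n = 4721; a·d/n = 929·1216/4721 = 239.2849; b·c/n = 1179·1397/4721 = 348.8801
OR_MH = (65.8675 + 239.2849) / (351.2706 + 348.8801) = 305.1524 / 700.1507 = 0.43584

0.436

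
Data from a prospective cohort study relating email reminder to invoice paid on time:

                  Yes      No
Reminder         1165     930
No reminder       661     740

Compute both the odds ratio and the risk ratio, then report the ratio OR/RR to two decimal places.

1.19

Cells: a = 1165, b = 930, c = 661, d = 740.
OR = (1165·740)/(930·661) = 862100/614730 = 1.40240
Risk in exposed = 1165/2095 = 0.55609; risk in unexposed = 661/1401 = 0.47181; RR = 1.17863
OR/RR = 1.40240 / 1.17863 = 1.18986
The outcome is not rare, so the OR lies further from 1 than the RR.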